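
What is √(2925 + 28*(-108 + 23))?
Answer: √545 ≈ 23.345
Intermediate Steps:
√(2925 + 28*(-108 + 23)) = √(2925 + 28*(-85)) = √(2925 - 2380) = √545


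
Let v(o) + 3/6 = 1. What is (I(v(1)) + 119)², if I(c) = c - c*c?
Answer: 227529/16 ≈ 14221.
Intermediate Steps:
v(o) = ½ (v(o) = -½ + 1 = ½)
I(c) = c - c²
(I(v(1)) + 119)² = ((1 - 1*½)/2 + 119)² = ((1 - ½)/2 + 119)² = ((½)*(½) + 119)² = (¼ + 119)² = (477/4)² = 227529/16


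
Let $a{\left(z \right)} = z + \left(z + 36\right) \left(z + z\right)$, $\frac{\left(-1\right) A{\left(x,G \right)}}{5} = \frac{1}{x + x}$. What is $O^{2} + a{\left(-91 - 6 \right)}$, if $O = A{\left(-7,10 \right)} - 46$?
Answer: $\frac{2708773}{196} \approx 13820.0$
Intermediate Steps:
$A{\left(x,G \right)} = - \frac{5}{2 x}$ ($A{\left(x,G \right)} = - \frac{5}{x + x} = - \frac{5}{2 x}$)
$a{\left(z \right)} = z + 2 z \left(36 + z\right)$ ($a{\left(z \right)} = z + \left(36 + z\right) 2 z = z + 2 z \left(36 + z\right)$)
$O = - \frac{639}{14}$ ($O = - \frac{5}{2 \left(-7\right)} - 46 = \left(- \frac{5}{2}\right) \left(- \frac{1}{7}\right) - 46 = \frac{5}{14} - 46 = - \frac{639}{14} \approx -45.643$)
$O^{2} + a{\left(-91 - 6 \right)} = \left(- \frac{639}{14}\right)^{2} + \left(-91 - 6\right) \left(73 + 2 \left(-91 - 6\right)\right) = \frac{408321}{196} + \left(-91 - 6\right) \left(73 + 2 \left(-91 - 6\right)\right) = \frac{408321}{196} - 97 \left(73 + 2 \left(-97\right)\right) = \frac{408321}{196} - 97 \left(73 - 194\right) = \frac{408321}{196} - -11737 = \frac{408321}{196} + 11737 = \frac{2708773}{196}$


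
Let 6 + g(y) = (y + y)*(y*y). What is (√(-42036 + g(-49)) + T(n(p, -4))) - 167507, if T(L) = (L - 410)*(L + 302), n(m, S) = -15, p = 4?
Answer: -289482 + 14*I*√1415 ≈ -2.8948e+5 + 526.63*I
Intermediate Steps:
T(L) = (-410 + L)*(302 + L)
g(y) = -6 + 2*y³ (g(y) = -6 + (y + y)*(y*y) = -6 + (2*y)*y² = -6 + 2*y³)
(√(-42036 + g(-49)) + T(n(p, -4))) - 167507 = (√(-42036 + (-6 + 2*(-49)³)) + (-123820 + (-15)² - 108*(-15))) - 167507 = (√(-42036 + (-6 + 2*(-117649))) + (-123820 + 225 + 1620)) - 167507 = (√(-42036 + (-6 - 235298)) - 121975) - 167507 = (√(-42036 - 235304) - 121975) - 167507 = (√(-277340) - 121975) - 167507 = (14*I*√1415 - 121975) - 167507 = (-121975 + 14*I*√1415) - 167507 = -289482 + 14*I*√1415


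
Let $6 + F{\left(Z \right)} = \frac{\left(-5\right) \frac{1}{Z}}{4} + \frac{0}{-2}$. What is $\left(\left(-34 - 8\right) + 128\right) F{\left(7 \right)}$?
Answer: $- \frac{7439}{14} \approx -531.36$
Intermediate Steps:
$F{\left(Z \right)} = -6 - \frac{5}{4 Z}$ ($F{\left(Z \right)} = -6 + \left(\frac{\left(-5\right) \frac{1}{Z}}{4} + \frac{0}{-2}\right) = -6 + \left(- \frac{5}{Z} \frac{1}{4} + 0 \left(- \frac{1}{2}\right)\right) = -6 + \left(- \frac{5}{4 Z} + 0\right) = -6 - \frac{5}{4 Z}$)
$\left(\left(-34 - 8\right) + 128\right) F{\left(7 \right)} = \left(\left(-34 - 8\right) + 128\right) \left(-6 - \frac{5}{4 \cdot 7}\right) = \left(\left(-34 - 8\right) + 128\right) \left(-6 - \frac{5}{28}\right) = \left(-42 + 128\right) \left(-6 - \frac{5}{28}\right) = 86 \left(- \frac{173}{28}\right) = - \frac{7439}{14}$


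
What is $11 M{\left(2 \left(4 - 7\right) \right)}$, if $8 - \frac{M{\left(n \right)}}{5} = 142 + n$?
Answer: $-7040$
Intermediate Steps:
$M{\left(n \right)} = -670 - 5 n$ ($M{\left(n \right)} = 40 - 5 \left(142 + n\right) = 40 - \left(710 + 5 n\right) = -670 - 5 n$)
$11 M{\left(2 \left(4 - 7\right) \right)} = 11 \left(-670 - 5 \cdot 2 \left(4 - 7\right)\right) = 11 \left(-670 - 5 \cdot 2 \left(-3\right)\right) = 11 \left(-670 - -30\right) = 11 \left(-670 + 30\right) = 11 \left(-640\right) = -7040$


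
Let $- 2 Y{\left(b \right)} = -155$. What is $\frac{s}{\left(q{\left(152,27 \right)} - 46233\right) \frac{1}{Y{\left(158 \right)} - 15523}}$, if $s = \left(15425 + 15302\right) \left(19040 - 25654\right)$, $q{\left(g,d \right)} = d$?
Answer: $- \frac{1046321304133}{15402} \approx -6.7934 \cdot 10^{7}$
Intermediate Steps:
$Y{\left(b \right)} = \frac{155}{2}$ ($Y{\left(b \right)} = \left(- \frac{1}{2}\right) \left(-155\right) = \frac{155}{2}$)
$s = -203228378$ ($s = 30727 \left(-6614\right) = -203228378$)
$\frac{s}{\left(q{\left(152,27 \right)} - 46233\right) \frac{1}{Y{\left(158 \right)} - 15523}} = - \frac{203228378}{\left(27 - 46233\right) \frac{1}{\frac{155}{2} - 15523}} = - \frac{203228378}{\left(-46206\right) \frac{1}{- \frac{30891}{2}}} = - \frac{203228378}{\left(-46206\right) \left(- \frac{2}{30891}\right)} = - \frac{203228378}{\frac{30804}{10297}} = \left(-203228378\right) \frac{10297}{30804} = - \frac{1046321304133}{15402}$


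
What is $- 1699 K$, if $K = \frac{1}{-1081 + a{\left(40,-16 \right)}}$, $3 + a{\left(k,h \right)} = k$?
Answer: $\frac{1699}{1044} \approx 1.6274$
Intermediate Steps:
$a{\left(k,h \right)} = -3 + k$
$K = - \frac{1}{1044}$ ($K = \frac{1}{-1081 + \left(-3 + 40\right)} = \frac{1}{-1081 + 37} = \frac{1}{-1044} = - \frac{1}{1044} \approx -0.00095785$)
$- 1699 K = \left(-1699\right) \left(- \frac{1}{1044}\right) = \frac{1699}{1044}$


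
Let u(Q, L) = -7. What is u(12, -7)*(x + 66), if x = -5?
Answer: -427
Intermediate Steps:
u(12, -7)*(x + 66) = -7*(-5 + 66) = -7*61 = -427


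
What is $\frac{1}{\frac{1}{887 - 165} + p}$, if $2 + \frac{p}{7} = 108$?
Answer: $\frac{722}{535725} \approx 0.0013477$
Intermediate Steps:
$p = 742$ ($p = -14 + 7 \cdot 108 = -14 + 756 = 742$)
$\frac{1}{\frac{1}{887 - 165} + p} = \frac{1}{\frac{1}{887 - 165} + 742} = \frac{1}{\frac{1}{722} + 742} = \frac{1}{\frac{535725}{722}} = \frac{722}{535725}$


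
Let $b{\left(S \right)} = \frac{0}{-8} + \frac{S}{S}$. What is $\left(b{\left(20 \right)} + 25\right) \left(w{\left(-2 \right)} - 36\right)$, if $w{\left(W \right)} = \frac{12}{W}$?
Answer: $-1092$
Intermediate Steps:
$b{\left(S \right)} = 1$ ($b{\left(S \right)} = 0 \left(- \frac{1}{8}\right) + 1 = 0 + 1 = 1$)
$\left(b{\left(20 \right)} + 25\right) \left(w{\left(-2 \right)} - 36\right) = \left(1 + 25\right) \left(\frac{12}{-2} - 36\right) = 26 \left(12 \left(- \frac{1}{2}\right) - 36\right) = 26 \left(-6 - 36\right) = 26 \left(-42\right) = -1092$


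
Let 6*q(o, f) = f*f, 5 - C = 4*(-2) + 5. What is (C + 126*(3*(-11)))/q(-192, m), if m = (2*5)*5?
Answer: -249/25 ≈ -9.9600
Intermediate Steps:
C = 8 (C = 5 - (4*(-2) + 5) = 5 - (-8 + 5) = 5 - 1*(-3) = 5 + 3 = 8)
m = 50 (m = 10*5 = 50)
q(o, f) = f**2/6 (q(o, f) = (f*f)/6 = f**2/6)
(C + 126*(3*(-11)))/q(-192, m) = (8 + 126*(3*(-11)))/(((1/6)*50**2)) = (8 + 126*(-33))/(((1/6)*2500)) = (8 - 4158)/(1250/3) = -4150*3/1250 = -249/25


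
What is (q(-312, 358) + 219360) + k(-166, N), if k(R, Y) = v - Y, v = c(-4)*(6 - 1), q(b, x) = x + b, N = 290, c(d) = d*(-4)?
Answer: 219196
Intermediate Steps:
c(d) = -4*d
q(b, x) = b + x
v = 80 (v = (-4*(-4))*(6 - 1) = 16*5 = 80)
k(R, Y) = 80 - Y
(q(-312, 358) + 219360) + k(-166, N) = ((-312 + 358) + 219360) + (80 - 1*290) = (46 + 219360) + (80 - 290) = 219406 - 210 = 219196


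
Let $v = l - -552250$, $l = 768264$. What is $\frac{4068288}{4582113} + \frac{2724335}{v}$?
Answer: $\frac{5951814026629}{2016914788694} \approx 2.951$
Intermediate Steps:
$v = 1320514$ ($v = 768264 - -552250 = 768264 + 552250 = 1320514$)
$\frac{4068288}{4582113} + \frac{2724335}{v} = \frac{4068288}{4582113} + \frac{2724335}{1320514} = 4068288 \cdot \frac{1}{4582113} + 2724335 \cdot \frac{1}{1320514} = \frac{1356096}{1527371} + \frac{2724335}{1320514} = \frac{5951814026629}{2016914788694}$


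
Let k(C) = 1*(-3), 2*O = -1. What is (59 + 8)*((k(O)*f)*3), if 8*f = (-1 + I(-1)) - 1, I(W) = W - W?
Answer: 603/4 ≈ 150.75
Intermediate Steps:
O = -1/2 (O = (1/2)*(-1) = -1/2 ≈ -0.50000)
I(W) = 0
k(C) = -3
f = -1/4 (f = ((-1 + 0) - 1)/8 = (-1 - 1)/8 = (1/8)*(-2) = -1/4 ≈ -0.25000)
(59 + 8)*((k(O)*f)*3) = (59 + 8)*(-3*(-1/4)*3) = 67*((3/4)*3) = 67*(9/4) = 603/4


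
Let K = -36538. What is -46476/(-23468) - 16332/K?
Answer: 260177433/107184223 ≈ 2.4274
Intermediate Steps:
-46476/(-23468) - 16332/K = -46476/(-23468) - 16332/(-36538) = -46476*(-1/23468) - 16332*(-1/36538) = 11619/5867 + 8166/18269 = 260177433/107184223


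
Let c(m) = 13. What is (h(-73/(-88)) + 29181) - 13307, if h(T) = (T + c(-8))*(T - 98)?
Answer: 112521689/7744 ≈ 14530.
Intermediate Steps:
h(T) = (-98 + T)*(13 + T) (h(T) = (T + 13)*(T - 98) = (13 + T)*(-98 + T) = (-98 + T)*(13 + T))
(h(-73/(-88)) + 29181) - 13307 = ((-1274 + (-73/(-88))² - (-6205)/(-88)) + 29181) - 13307 = ((-1274 + (-73*(-1/88))² - (-6205)*(-1)/88) + 29181) - 13307 = ((-1274 + (73/88)² - 85*73/88) + 29181) - 13307 = ((-1274 + 5329/7744 - 6205/88) + 29181) - 13307 = (-10406567/7744 + 29181) - 13307 = 215571097/7744 - 13307 = 112521689/7744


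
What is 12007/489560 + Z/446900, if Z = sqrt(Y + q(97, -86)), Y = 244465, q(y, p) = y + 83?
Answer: 12007/489560 + sqrt(244645)/446900 ≈ 0.025633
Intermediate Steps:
q(y, p) = 83 + y
Z = sqrt(244645) (Z = sqrt(244465 + (83 + 97)) = sqrt(244465 + 180) = sqrt(244645) ≈ 494.62)
12007/489560 + Z/446900 = 12007/489560 + sqrt(244645)/446900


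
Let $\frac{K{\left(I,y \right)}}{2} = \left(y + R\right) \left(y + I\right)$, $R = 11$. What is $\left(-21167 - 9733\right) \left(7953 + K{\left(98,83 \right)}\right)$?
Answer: $-1297212900$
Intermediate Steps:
$K{\left(I,y \right)} = 2 \left(11 + y\right) \left(I + y\right)$ ($K{\left(I,y \right)} = 2 \left(y + 11\right) \left(y + I\right) = 2 \left(11 + y\right) \left(I + y\right)$)
$\left(-21167 - 9733\right) \left(7953 + K{\left(98,83 \right)}\right) = \left(-21167 - 9733\right) \left(7953 + \left(2 \cdot 83^{2} + 22 \cdot 98 + 22 \cdot 83 + 2 \cdot 98 \cdot 83\right)\right) = \left(-21167 - 9733\right) \left(7953 + \left(2 \cdot 6889 + 2156 + 1826 + 16268\right)\right) = \left(-21167 - 9733\right) \left(7953 + \left(13778 + 2156 + 1826 + 16268\right)\right) = - 30900 \left(7953 + 34028\right) = \left(-30900\right) 41981 = -1297212900$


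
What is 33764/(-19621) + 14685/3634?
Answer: 165436009/71302714 ≈ 2.3202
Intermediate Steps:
33764/(-19621) + 14685/3634 = 33764*(-1/19621) + 14685*(1/3634) = -33764/19621 + 14685/3634 = 165436009/71302714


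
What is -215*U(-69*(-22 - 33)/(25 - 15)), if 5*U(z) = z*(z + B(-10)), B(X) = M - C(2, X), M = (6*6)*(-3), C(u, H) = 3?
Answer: -17526069/4 ≈ -4.3815e+6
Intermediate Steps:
M = -108 (M = 36*(-3) = -108)
B(X) = -111 (B(X) = -108 - 1*3 = -108 - 3 = -111)
U(z) = z*(-111 + z)/5 (U(z) = (z*(z - 111))/5 = (z*(-111 + z))/5 = z*(-111 + z)/5)
-215*U(-69*(-22 - 33)/(25 - 15)) = -43*(-69*(-22 - 33)/(25 - 15))*(-111 - 69*(-22 - 33)/(25 - 15)) = -43*(-69/(10/(-55)))*(-111 - 69/(10/(-55))) = -43*(-69/(10*(-1/55)))*(-111 - 69/(10*(-1/55))) = -43*(-69/(-2/11))*(-111 - 69/(-2/11)) = -43*(-69*(-11/2))*(-111 - 69*(-11/2)) = -43*759*(-111 + 759/2)/2 = -43*759*537/(2*2) = -215*407583/20 = -17526069/4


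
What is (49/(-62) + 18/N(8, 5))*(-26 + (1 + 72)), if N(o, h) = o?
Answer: 8507/124 ≈ 68.605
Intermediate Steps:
(49/(-62) + 18/N(8, 5))*(-26 + (1 + 72)) = (49/(-62) + 18/8)*(-26 + (1 + 72)) = (49*(-1/62) + 18*(⅛))*(-26 + 73) = (-49/62 + 9/4)*47 = (181/124)*47 = 8507/124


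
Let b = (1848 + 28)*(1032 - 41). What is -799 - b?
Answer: -1859915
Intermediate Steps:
b = 1859116 (b = 1876*991 = 1859116)
-799 - b = -799 - 1*1859116 = -799 - 1859116 = -1859915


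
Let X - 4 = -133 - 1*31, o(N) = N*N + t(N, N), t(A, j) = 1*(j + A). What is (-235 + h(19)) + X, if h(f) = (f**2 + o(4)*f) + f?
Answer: 441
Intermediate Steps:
t(A, j) = A + j (t(A, j) = 1*(A + j) = A + j)
o(N) = N**2 + 2*N (o(N) = N*N + (N + N) = N**2 + 2*N)
X = -160 (X = 4 + (-133 - 1*31) = 4 + (-133 - 31) = 4 - 164 = -160)
h(f) = f**2 + 25*f (h(f) = (f**2 + (4*(2 + 4))*f) + f = (f**2 + (4*6)*f) + f = (f**2 + 24*f) + f = f**2 + 25*f)
(-235 + h(19)) + X = (-235 + 19*(25 + 19)) - 160 = (-235 + 19*44) - 160 = (-235 + 836) - 160 = 601 - 160 = 441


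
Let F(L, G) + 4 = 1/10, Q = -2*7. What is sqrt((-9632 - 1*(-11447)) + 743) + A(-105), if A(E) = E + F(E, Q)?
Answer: -1089/10 + sqrt(2558) ≈ -58.323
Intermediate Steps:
Q = -14
F(L, G) = -39/10 (F(L, G) = -4 + 1/10 = -39/10)
A(E) = -39/10 + E (A(E) = E - 39/10 = -39/10 + E)
sqrt((-9632 - 1*(-11447)) + 743) + A(-105) = sqrt((-9632 - 1*(-11447)) + 743) + (-39/10 - 105) = sqrt((-9632 + 11447) + 743) - 1089/10 = sqrt(1815 + 743) - 1089/10 = sqrt(2558) - 1089/10 = -1089/10 + sqrt(2558)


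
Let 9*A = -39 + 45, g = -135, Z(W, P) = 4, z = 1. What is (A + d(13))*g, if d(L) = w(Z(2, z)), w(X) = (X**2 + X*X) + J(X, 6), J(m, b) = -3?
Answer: -4005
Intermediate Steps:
w(X) = -3 + 2*X**2 (w(X) = (X**2 + X*X) - 3 = (X**2 + X**2) - 3 = 2*X**2 - 3 = -3 + 2*X**2)
d(L) = 29 (d(L) = -3 + 2*4**2 = -3 + 2*16 = -3 + 32 = 29)
A = 2/3 (A = (-39 + 45)/9 = (1/9)*6 = 2/3 ≈ 0.66667)
(A + d(13))*g = (2/3 + 29)*(-135) = (89/3)*(-135) = -4005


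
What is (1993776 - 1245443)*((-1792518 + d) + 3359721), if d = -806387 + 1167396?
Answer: 1442944670596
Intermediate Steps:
d = 361009
(1993776 - 1245443)*((-1792518 + d) + 3359721) = (1993776 - 1245443)*((-1792518 + 361009) + 3359721) = 748333*(-1431509 + 3359721) = 748333*1928212 = 1442944670596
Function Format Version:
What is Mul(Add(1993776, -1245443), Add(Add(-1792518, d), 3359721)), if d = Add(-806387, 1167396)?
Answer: 1442944670596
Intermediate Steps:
d = 361009
Mul(Add(1993776, -1245443), Add(Add(-1792518, d), 3359721)) = Mul(Add(1993776, -1245443), Add(Add(-1792518, 361009), 3359721)) = Mul(748333, Add(-1431509, 3359721)) = Mul(748333, 1928212) = 1442944670596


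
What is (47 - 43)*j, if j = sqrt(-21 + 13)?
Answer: 8*I*sqrt(2) ≈ 11.314*I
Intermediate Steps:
j = 2*I*sqrt(2) (j = sqrt(-8) = 2*I*sqrt(2) ≈ 2.8284*I)
(47 - 43)*j = (47 - 43)*(2*I*sqrt(2)) = 4*(2*I*sqrt(2)) = 8*I*sqrt(2)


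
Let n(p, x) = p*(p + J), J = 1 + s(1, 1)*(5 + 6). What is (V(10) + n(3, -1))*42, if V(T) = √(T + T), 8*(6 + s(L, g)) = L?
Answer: -30555/4 + 84*√5 ≈ -7450.9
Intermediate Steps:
s(L, g) = -6 + L/8
J = -509/8 (J = 1 + (-6 + (⅛)*1)*(5 + 6) = 1 + (-6 + ⅛)*11 = 1 - 47/8*11 = 1 - 517/8 = -509/8 ≈ -63.625)
n(p, x) = p*(-509/8 + p) (n(p, x) = p*(p - 509/8) = p*(-509/8 + p))
V(T) = √2*√T (V(T) = √(2*T) = √2*√T)
(V(10) + n(3, -1))*42 = (√2*√10 + (⅛)*3*(-509 + 8*3))*42 = (2*√5 + (⅛)*3*(-509 + 24))*42 = (2*√5 + (⅛)*3*(-485))*42 = (2*√5 - 1455/8)*42 = (-1455/8 + 2*√5)*42 = -30555/4 + 84*√5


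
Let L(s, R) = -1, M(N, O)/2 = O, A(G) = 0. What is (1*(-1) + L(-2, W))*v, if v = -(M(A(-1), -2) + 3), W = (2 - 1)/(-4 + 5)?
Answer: -2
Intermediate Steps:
M(N, O) = 2*O
W = 1 (W = 1/1 = 1*1 = 1)
v = 1 (v = -(2*(-2) + 3) = -(-4 + 3) = -1*(-1) = 1)
(1*(-1) + L(-2, W))*v = (1*(-1) - 1)*1 = (-1 - 1)*1 = -2*1 = -2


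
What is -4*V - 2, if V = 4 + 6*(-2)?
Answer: 30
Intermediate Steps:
V = -8 (V = 4 - 12 = -8)
-4*V - 2 = -4*(-8) - 2 = 32 - 2 = 30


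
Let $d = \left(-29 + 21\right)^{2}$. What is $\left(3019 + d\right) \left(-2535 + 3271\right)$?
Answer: $2269088$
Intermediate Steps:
$d = 64$ ($d = \left(-8\right)^{2} = 64$)
$\left(3019 + d\right) \left(-2535 + 3271\right) = \left(3019 + 64\right) \left(-2535 + 3271\right) = 3083 \cdot 736 = 2269088$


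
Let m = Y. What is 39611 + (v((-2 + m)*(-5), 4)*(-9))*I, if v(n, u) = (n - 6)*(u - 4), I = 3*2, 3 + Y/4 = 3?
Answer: 39611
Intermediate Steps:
Y = 0 (Y = -12 + 4*3 = -12 + 12 = 0)
m = 0
I = 6
v(n, u) = (-6 + n)*(-4 + u)
39611 + (v((-2 + m)*(-5), 4)*(-9))*I = 39611 + ((24 - 6*4 - 4*(-2 + 0)*(-5) + ((-2 + 0)*(-5))*4)*(-9))*6 = 39611 + ((24 - 24 - (-8)*(-5) - 2*(-5)*4)*(-9))*6 = 39611 + ((24 - 24 - 4*10 + 10*4)*(-9))*6 = 39611 + ((24 - 24 - 40 + 40)*(-9))*6 = 39611 + (0*(-9))*6 = 39611 + 0*6 = 39611 + 0 = 39611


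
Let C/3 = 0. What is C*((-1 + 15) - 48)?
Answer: 0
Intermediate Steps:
C = 0 (C = 3*0 = 0)
C*((-1 + 15) - 48) = 0*((-1 + 15) - 48) = 0*(14 - 48) = 0*(-34) = 0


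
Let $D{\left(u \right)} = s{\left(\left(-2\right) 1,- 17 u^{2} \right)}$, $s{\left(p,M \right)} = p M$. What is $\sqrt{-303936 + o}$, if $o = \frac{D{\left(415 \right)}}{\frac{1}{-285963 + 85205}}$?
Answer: $2 i \sqrt{293892221659} \approx 1.0842 \cdot 10^{6} i$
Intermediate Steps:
$s{\left(p,M \right)} = M p$
$D{\left(u \right)} = 34 u^{2}$ ($D{\left(u \right)} = - 17 u^{2} \left(\left(-2\right) 1\right) = - 17 u^{2} \left(-2\right) = 34 u^{2}$)
$o = -1175568582700$ ($o = \frac{34 \cdot 415^{2}}{\frac{1}{-285963 + 85205}} = \frac{34 \cdot 172225}{\frac{1}{-200758}} = \frac{5855650}{- \frac{1}{200758}} = 5855650 \left(-200758\right) = -1175568582700$)
$\sqrt{-303936 + o} = \sqrt{-303936 - 1175568582700} = \sqrt{-1175568886636} = 2 i \sqrt{293892221659}$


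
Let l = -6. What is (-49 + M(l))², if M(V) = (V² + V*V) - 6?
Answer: 289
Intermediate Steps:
M(V) = -6 + 2*V² (M(V) = (V² + V²) - 6 = 2*V² - 6 = -6 + 2*V²)
(-49 + M(l))² = (-49 + (-6 + 2*(-6)²))² = (-49 + (-6 + 2*36))² = (-49 + (-6 + 72))² = (-49 + 66)² = 17² = 289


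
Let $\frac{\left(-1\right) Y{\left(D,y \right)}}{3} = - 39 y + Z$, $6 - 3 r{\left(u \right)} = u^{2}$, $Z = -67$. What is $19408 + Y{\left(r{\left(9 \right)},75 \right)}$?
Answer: $28384$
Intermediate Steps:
$r{\left(u \right)} = 2 - \frac{u^{2}}{3}$
$Y{\left(D,y \right)} = 201 + 117 y$ ($Y{\left(D,y \right)} = - 3 \left(- 39 y - 67\right) = - 3 \left(-67 - 39 y\right) = 201 + 117 y$)
$19408 + Y{\left(r{\left(9 \right)},75 \right)} = 19408 + \left(201 + 117 \cdot 75\right) = 19408 + \left(201 + 8775\right) = 19408 + 8976 = 28384$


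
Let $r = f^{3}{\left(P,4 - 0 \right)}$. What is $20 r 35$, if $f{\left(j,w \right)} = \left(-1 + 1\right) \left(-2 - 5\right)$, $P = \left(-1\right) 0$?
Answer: $0$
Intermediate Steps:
$P = 0$
$f{\left(j,w \right)} = 0$ ($f{\left(j,w \right)} = 0 \left(-7\right) = 0$)
$r = 0$ ($r = 0^{3} = 0$)
$20 r 35 = 20 \cdot 0 \cdot 35 = 0 \cdot 35 = 0$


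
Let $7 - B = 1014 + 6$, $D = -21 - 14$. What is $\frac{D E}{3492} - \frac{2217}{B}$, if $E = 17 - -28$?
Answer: $\frac{682921}{393044} \approx 1.7375$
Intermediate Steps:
$D = -35$ ($D = -21 - 14 = -35$)
$B = -1013$ ($B = 7 - \left(1014 + 6\right) = 7 - 1020 = -1013$)
$E = 45$ ($E = 17 + 28 = 45$)
$\frac{D E}{3492} - \frac{2217}{B} = \frac{\left(-35\right) 45}{3492} - \frac{2217}{-1013} = \left(-1575\right) \frac{1}{3492} - - \frac{2217}{1013} = - \frac{175}{388} + \frac{2217}{1013} = \frac{682921}{393044}$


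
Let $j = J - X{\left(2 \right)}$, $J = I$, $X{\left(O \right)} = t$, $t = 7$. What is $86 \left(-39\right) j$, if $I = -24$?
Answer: $103974$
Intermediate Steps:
$X{\left(O \right)} = 7$
$J = -24$
$j = -31$ ($j = -24 - 7 = -31$)
$86 \left(-39\right) j = 86 \left(-39\right) \left(-31\right) = \left(-3354\right) \left(-31\right) = 103974$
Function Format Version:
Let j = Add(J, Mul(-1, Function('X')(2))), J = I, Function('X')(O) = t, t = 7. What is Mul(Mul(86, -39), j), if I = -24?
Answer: 103974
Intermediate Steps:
Function('X')(O) = 7
J = -24
j = -31 (j = Add(-24, Mul(-1, 7)) = Add(-24, -7) = -31)
Mul(Mul(86, -39), j) = Mul(Mul(86, -39), -31) = Mul(-3354, -31) = 103974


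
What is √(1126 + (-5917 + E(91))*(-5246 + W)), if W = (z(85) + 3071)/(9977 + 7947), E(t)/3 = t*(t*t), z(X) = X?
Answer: I*√237503936130745926/4481 ≈ 1.0876e+5*I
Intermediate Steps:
E(t) = 3*t³ (E(t) = 3*(t*(t*t)) = 3*(t*t²) = 3*t³)
W = 789/4481 (W = (85 + 3071)/(9977 + 7947) = 3156/17924 = 3156*(1/17924) = 789/4481 ≈ 0.17608)
√(1126 + (-5917 + E(91))*(-5246 + W)) = √(1126 + (-5917 + 3*91³)*(-5246 + 789/4481)) = √(1126 + (-5917 + 3*753571)*(-23506537/4481)) = √(1126 + (-5917 + 2260713)*(-23506537/4481)) = √(1126 + 2254796*(-23506537/4481)) = √(1126 - 53002445601452/4481) = √(-53002440555846/4481) = I*√237503936130745926/4481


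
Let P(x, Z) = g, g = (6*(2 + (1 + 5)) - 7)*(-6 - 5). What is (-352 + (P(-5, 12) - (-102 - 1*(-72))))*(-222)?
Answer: 171606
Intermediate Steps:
g = -451 (g = (6*(2 + 6) - 7)*(-11) = (6*8 - 7)*(-11) = (48 - 7)*(-11) = 41*(-11) = -451)
P(x, Z) = -451
(-352 + (P(-5, 12) - (-102 - 1*(-72))))*(-222) = (-352 + (-451 - (-102 - 1*(-72))))*(-222) = (-352 + (-451 - (-102 + 72)))*(-222) = (-352 + (-451 - 1*(-30)))*(-222) = (-352 + (-451 + 30))*(-222) = (-352 - 421)*(-222) = -773*(-222) = 171606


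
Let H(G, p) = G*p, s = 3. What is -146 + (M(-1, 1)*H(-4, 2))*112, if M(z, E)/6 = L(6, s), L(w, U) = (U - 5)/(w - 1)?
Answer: 10022/5 ≈ 2004.4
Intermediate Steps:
L(w, U) = (-5 + U)/(-1 + w)
M(z, E) = -12/5 (M(z, E) = 6*((-5 + 3)/(-1 + 6)) = 6*(-2/5) = -12/5)
-146 + (M(-1, 1)*H(-4, 2))*112 = -146 - (-48)*2/5*112 = -146 - 12/5*(-8)*112 = -146 + (96/5)*112 = -146 + 10752/5 = 10022/5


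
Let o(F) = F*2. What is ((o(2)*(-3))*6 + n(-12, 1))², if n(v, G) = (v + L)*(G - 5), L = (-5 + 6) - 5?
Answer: 64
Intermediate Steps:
o(F) = 2*F
L = -4 (L = 1 - 5 = -4)
n(v, G) = (-5 + G)*(-4 + v) (n(v, G) = (v - 4)*(G - 5) = (-4 + v)*(-5 + G) = (-5 + G)*(-4 + v))
((o(2)*(-3))*6 + n(-12, 1))² = (((2*2)*(-3))*6 + (20 - 5*(-12) - 4*1 + 1*(-12)))² = ((4*(-3))*6 + (20 + 60 - 4 - 12))² = (-12*6 + 64)² = (-72 + 64)² = (-8)² = 64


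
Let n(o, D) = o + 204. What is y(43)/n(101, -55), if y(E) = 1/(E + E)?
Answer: 1/26230 ≈ 3.8124e-5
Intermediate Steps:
n(o, D) = 204 + o
y(E) = 1/(2*E)
y(43)/n(101, -55) = ((1/2)/43)/(204 + 101) = ((1/2)*(1/43))/305 = (1/86)*(1/305) = 1/26230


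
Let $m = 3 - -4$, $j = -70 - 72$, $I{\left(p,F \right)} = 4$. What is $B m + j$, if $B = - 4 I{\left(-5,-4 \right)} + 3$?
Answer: $-233$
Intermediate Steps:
$j = -142$
$B = -13$ ($B = \left(-4\right) 4 + 3 = -16 + 3 = -13$)
$m = 7$ ($m = 3 + 4 = 7$)
$B m + j = \left(-13\right) 7 - 142 = -91 - 142 = -233$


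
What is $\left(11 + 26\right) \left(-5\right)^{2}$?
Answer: $925$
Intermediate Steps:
$\left(11 + 26\right) \left(-5\right)^{2} = 37 \cdot 25 = 925$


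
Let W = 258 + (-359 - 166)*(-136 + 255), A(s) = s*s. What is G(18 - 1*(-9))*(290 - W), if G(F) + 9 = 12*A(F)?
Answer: 546248673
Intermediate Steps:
A(s) = s²
W = -62217 (W = 258 - 525*119 = 258 - 62475 = -62217)
G(F) = -9 + 12*F²
G(18 - 1*(-9))*(290 - W) = (-9 + 12*(18 - 1*(-9))²)*(290 - 1*(-62217)) = (-9 + 12*(18 + 9)²)*(290 + 62217) = (-9 + 12*27²)*62507 = (-9 + 12*729)*62507 = (-9 + 8748)*62507 = 8739*62507 = 546248673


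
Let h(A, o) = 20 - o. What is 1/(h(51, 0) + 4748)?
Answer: 1/4768 ≈ 0.00020973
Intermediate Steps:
1/(h(51, 0) + 4748) = 1/((20 - 1*0) + 4748) = 1/((20 + 0) + 4748) = 1/(20 + 4748) = 1/4768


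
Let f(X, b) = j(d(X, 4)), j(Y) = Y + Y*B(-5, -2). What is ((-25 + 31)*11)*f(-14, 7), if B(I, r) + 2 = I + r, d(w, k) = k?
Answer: -2112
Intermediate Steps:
B(I, r) = -2 + I + r (B(I, r) = -2 + (I + r) = -2 + I + r)
j(Y) = -8*Y (j(Y) = Y + Y*(-2 - 5 - 2) = Y + Y*(-9) = Y - 9*Y = -8*Y)
f(X, b) = -32 (f(X, b) = -8*4 = -32)
((-25 + 31)*11)*f(-14, 7) = ((-25 + 31)*11)*(-32) = (6*11)*(-32) = 66*(-32) = -2112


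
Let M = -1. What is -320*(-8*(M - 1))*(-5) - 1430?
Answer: 24170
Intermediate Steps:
-320*(-8*(M - 1))*(-5) - 1430 = -320*(-8*(-1 - 1))*(-5) - 1430 = -320*(-8*(-2))*(-5) - 1430 = -5120*(-5) - 1430 = -320*(-80) - 1430 = 25600 - 1430 = 24170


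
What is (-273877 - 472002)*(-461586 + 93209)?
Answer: 274764668383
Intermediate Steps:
(-273877 - 472002)*(-461586 + 93209) = -745879*(-368377) = 274764668383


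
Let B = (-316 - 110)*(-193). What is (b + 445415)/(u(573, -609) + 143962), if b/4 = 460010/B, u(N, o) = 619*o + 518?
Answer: -2615926465/1365353217 ≈ -1.9159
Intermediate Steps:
B = 82218 (B = -426*(-193) = 82218)
u(N, o) = 518 + 619*o
b = 920020/41109 (b = 4*(460010/82218) = 4*(460010*(1/82218)) = 4*(230005/41109) = 920020/41109 ≈ 22.380)
(b + 445415)/(u(573, -609) + 143962) = (920020/41109 + 445415)/((518 + 619*(-609)) + 143962) = 18311485255/(41109*((518 - 376971) + 143962)) = 18311485255/(41109*(-376453 + 143962)) = (18311485255/41109)/(-232491) = (18311485255/41109)*(-1/232491) = -2615926465/1365353217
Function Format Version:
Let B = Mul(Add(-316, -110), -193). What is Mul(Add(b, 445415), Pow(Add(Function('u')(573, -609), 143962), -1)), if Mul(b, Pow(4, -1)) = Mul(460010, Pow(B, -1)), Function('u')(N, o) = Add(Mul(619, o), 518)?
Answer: Rational(-2615926465, 1365353217) ≈ -1.9159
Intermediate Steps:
B = 82218 (B = Mul(-426, -193) = 82218)
Function('u')(N, o) = Add(518, Mul(619, o))
b = Rational(920020, 41109) (b = Mul(4, Mul(460010, Pow(82218, -1))) = Mul(4, Mul(460010, Rational(1, 82218))) = Mul(4, Rational(230005, 41109)) = Rational(920020, 41109) ≈ 22.380)
Mul(Add(b, 445415), Pow(Add(Function('u')(573, -609), 143962), -1)) = Mul(Add(Rational(920020, 41109), 445415), Pow(Add(Add(518, Mul(619, -609)), 143962), -1)) = Mul(Rational(18311485255, 41109), Pow(Add(Add(518, -376971), 143962), -1)) = Mul(Rational(18311485255, 41109), Pow(Add(-376453, 143962), -1)) = Mul(Rational(18311485255, 41109), Pow(-232491, -1)) = Mul(Rational(18311485255, 41109), Rational(-1, 232491)) = Rational(-2615926465, 1365353217)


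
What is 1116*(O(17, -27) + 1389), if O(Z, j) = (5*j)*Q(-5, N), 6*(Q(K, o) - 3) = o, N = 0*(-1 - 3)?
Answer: 1098144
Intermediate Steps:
N = 0 (N = 0*(-4) = 0)
Q(K, o) = 3 + o/6
O(Z, j) = 15*j (O(Z, j) = (5*j)*(3 + (⅙)*0) = (5*j)*(3 + 0) = (5*j)*3 = 15*j)
1116*(O(17, -27) + 1389) = 1116*(15*(-27) + 1389) = 1116*(-405 + 1389) = 1116*984 = 1098144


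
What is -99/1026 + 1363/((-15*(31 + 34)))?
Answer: -55369/37050 ≈ -1.4944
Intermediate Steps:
-99/1026 + 1363/((-15*(31 + 34))) = -99*1/1026 + 1363/((-15*65)) = -11/114 + 1363/(-975) = -11/114 + 1363*(-1/975) = -11/114 - 1363/975 = -55369/37050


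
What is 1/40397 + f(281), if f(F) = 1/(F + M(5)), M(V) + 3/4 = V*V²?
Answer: 163209/65483537 ≈ 0.0024924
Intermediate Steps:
M(V) = -¾ + V³ (M(V) = -¾ + V*V² = -¾ + V³)
f(F) = 1/(497/4 + F) (f(F) = 1/(F + (-¾ + 5³)) = 1/(F + (-¾ + 125)) = 1/(F + 497/4) = 1/(497/4 + F))
1/40397 + f(281) = 1/40397 + 4/(497 + 4*281) = 1/40397 + 4/(497 + 1124) = 1/40397 + 4/1621 = 163209/65483537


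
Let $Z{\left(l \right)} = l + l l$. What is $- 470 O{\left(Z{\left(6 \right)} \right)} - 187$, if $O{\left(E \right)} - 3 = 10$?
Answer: $-6297$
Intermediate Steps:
$Z{\left(l \right)} = l + l^{2}$
$O{\left(E \right)} = 13$ ($O{\left(E \right)} = 3 + 10 = 13$)
$- 470 O{\left(Z{\left(6 \right)} \right)} - 187 = \left(-470\right) 13 - 187 = -6110 - 187 = -6297$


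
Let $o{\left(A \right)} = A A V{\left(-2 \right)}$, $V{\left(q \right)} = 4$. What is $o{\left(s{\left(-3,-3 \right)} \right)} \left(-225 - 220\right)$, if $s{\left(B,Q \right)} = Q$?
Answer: $-16020$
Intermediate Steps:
$o{\left(A \right)} = 4 A^{2}$ ($o{\left(A \right)} = A A 4 = A^{2} \cdot 4 = 4 A^{2}$)
$o{\left(s{\left(-3,-3 \right)} \right)} \left(-225 - 220\right) = 4 \left(-3\right)^{2} \left(-225 - 220\right) = 4 \cdot 9 \left(-445\right) = 36 \left(-445\right) = -16020$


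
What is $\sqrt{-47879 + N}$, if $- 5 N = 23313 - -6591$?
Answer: $\frac{i \sqrt{1346495}}{5} \approx 232.08 i$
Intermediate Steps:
$N = - \frac{29904}{5}$ ($N = - \frac{23313 - -6591}{5} = - \frac{23313 + 6591}{5} = \left(- \frac{1}{5}\right) 29904 = - \frac{29904}{5} \approx -5980.8$)
$\sqrt{-47879 + N} = \sqrt{-47879 - \frac{29904}{5}} = \sqrt{- \frac{269299}{5}} = \frac{i \sqrt{1346495}}{5}$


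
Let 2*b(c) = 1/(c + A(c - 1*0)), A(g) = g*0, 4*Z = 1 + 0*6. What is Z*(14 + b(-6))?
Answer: 167/48 ≈ 3.4792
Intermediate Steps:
Z = ¼ (Z = (1 + 0*6)/4 = (1 + 0)/4 = (¼)*1 = ¼ ≈ 0.25000)
A(g) = 0
b(c) = 1/(2*c) (b(c) = 1/(2*(c + 0)) = 1/(2*c))
Z*(14 + b(-6)) = (14 + (½)/(-6))/4 = (14 + (½)*(-⅙))/4 = (14 - 1/12)/4 = (¼)*(167/12) = 167/48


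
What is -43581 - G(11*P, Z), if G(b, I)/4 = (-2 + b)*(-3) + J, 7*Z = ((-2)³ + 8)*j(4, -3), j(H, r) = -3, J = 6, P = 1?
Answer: -43497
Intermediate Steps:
Z = 0 (Z = (((-2)³ + 8)*(-3))/7 = ((-8 + 8)*(-3))/7 = (0*(-3))/7 = (⅐)*0 = 0)
G(b, I) = 48 - 12*b (G(b, I) = 4*((-2 + b)*(-3) + 6) = 4*((6 - 3*b) + 6) = 4*(12 - 3*b) = 48 - 12*b)
-43581 - G(11*P, Z) = -43581 - (48 - 132) = -43581 - 1*(-84) = -43581 + 84 = -43497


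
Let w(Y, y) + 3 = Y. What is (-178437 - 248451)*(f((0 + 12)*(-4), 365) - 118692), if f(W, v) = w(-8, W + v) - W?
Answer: 50652395640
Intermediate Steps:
w(Y, y) = -3 + Y
f(W, v) = -11 - W (f(W, v) = (-3 - 8) - W = -11 - W)
(-178437 - 248451)*(f((0 + 12)*(-4), 365) - 118692) = (-178437 - 248451)*((-11 - (0 + 12)*(-4)) - 118692) = -426888*((-11 - 12*(-4)) - 118692) = -426888*((-11 - 1*(-48)) - 118692) = -426888*((-11 + 48) - 118692) = -426888*(37 - 118692) = -426888*(-118655) = 50652395640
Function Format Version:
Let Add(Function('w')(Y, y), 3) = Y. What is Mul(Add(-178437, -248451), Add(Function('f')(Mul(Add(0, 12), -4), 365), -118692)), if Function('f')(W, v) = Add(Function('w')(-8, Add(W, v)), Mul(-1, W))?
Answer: 50652395640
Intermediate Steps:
Function('w')(Y, y) = Add(-3, Y)
Function('f')(W, v) = Add(-11, Mul(-1, W)) (Function('f')(W, v) = Add(Add(-3, -8), Mul(-1, W)) = Add(-11, Mul(-1, W)))
Mul(Add(-178437, -248451), Add(Function('f')(Mul(Add(0, 12), -4), 365), -118692)) = Mul(Add(-178437, -248451), Add(Add(-11, Mul(-1, Mul(Add(0, 12), -4))), -118692)) = Mul(-426888, Add(Add(-11, Mul(-1, Mul(12, -4))), -118692)) = Mul(-426888, Add(Add(-11, Mul(-1, -48)), -118692)) = Mul(-426888, Add(Add(-11, 48), -118692)) = Mul(-426888, Add(37, -118692)) = Mul(-426888, -118655) = 50652395640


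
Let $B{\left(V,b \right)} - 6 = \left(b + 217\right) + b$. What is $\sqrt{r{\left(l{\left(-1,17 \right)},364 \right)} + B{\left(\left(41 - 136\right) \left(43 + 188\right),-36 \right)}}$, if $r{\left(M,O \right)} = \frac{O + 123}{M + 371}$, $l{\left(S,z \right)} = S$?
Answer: $\frac{\sqrt{20852090}}{370} \approx 12.342$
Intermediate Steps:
$B{\left(V,b \right)} = 223 + 2 b$ ($B{\left(V,b \right)} = 6 + \left(\left(b + 217\right) + b\right) = 6 + \left(\left(217 + b\right) + b\right) = 6 + \left(217 + 2 b\right) = 223 + 2 b$)
$r{\left(M,O \right)} = \frac{123 + O}{371 + M}$
$\sqrt{r{\left(l{\left(-1,17 \right)},364 \right)} + B{\left(\left(41 - 136\right) \left(43 + 188\right),-36 \right)}} = \sqrt{\frac{123 + 364}{371 - 1} + \left(223 + 2 \left(-36\right)\right)} = \sqrt{\frac{1}{370} \cdot 487 + \left(223 - 72\right)} = \sqrt{\frac{1}{370} \cdot 487 + 151} = \sqrt{\frac{487}{370} + 151} = \sqrt{\frac{56357}{370}} = \frac{\sqrt{20852090}}{370}$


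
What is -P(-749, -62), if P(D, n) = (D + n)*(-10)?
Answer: -8110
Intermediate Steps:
P(D, n) = -10*D - 10*n
-P(-749, -62) = -(-10*(-749) - 10*(-62)) = -(7490 + 620) = -1*8110 = -8110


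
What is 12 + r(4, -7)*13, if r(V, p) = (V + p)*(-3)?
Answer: 129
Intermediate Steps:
r(V, p) = -3*V - 3*p
12 + r(4, -7)*13 = 12 + (-3*4 - 3*(-7))*13 = 12 + (-12 + 21)*13 = 12 + 9*13 = 12 + 117 = 129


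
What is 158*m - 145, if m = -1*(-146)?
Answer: 22923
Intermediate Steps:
m = 146
158*m - 145 = 158*146 - 145 = 23068 - 145 = 22923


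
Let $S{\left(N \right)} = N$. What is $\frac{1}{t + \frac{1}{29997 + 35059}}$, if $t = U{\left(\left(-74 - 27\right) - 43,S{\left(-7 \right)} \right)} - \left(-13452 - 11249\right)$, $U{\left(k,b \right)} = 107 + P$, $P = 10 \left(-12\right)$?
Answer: $\frac{65056}{1606102529} \approx 4.0505 \cdot 10^{-5}$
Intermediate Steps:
$P = -120$
$U{\left(k,b \right)} = -13$ ($U{\left(k,b \right)} = 107 - 120 = -13$)
$t = 24688$ ($t = -13 - \left(-13452 - 11249\right) = -13 - -24701 = -13 + 24701 = 24688$)
$\frac{1}{t + \frac{1}{29997 + 35059}} = \frac{1}{24688 + \frac{1}{29997 + 35059}} = \frac{1}{24688 + \frac{1}{65056}} = \frac{1}{\frac{1606102529}{65056}} = \frac{65056}{1606102529}$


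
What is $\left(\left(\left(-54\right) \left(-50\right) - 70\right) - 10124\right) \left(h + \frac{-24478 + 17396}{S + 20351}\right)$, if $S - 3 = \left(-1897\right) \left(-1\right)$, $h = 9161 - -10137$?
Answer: $- \frac{1072623004568}{7417} \approx -1.4462 \cdot 10^{8}$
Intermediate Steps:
$h = 19298$ ($h = 9161 + 10137 = 19298$)
$S = 1900$ ($S = 3 - -1897 = 3 + 1897 = 1900$)
$\left(\left(\left(-54\right) \left(-50\right) - 70\right) - 10124\right) \left(h + \frac{-24478 + 17396}{S + 20351}\right) = \left(\left(\left(-54\right) \left(-50\right) - 70\right) - 10124\right) \left(19298 + \frac{-24478 + 17396}{1900 + 20351}\right) = \left(\left(2700 - 70\right) - 10124\right) \left(19298 - \frac{7082}{22251}\right) = \left(2630 - 10124\right) \left(19298 - \frac{7082}{22251}\right) = - 7494 \left(19298 - \frac{7082}{22251}\right) = \left(-7494\right) \frac{429392716}{22251} = - \frac{1072623004568}{7417}$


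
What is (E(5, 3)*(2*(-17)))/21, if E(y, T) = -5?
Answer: 170/21 ≈ 8.0952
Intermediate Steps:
(E(5, 3)*(2*(-17)))/21 = -10*(-17)/21 = -5*(-34)*(1/21) = 170*(1/21) = 170/21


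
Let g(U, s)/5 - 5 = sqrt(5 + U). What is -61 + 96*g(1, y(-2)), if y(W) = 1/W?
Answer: 2339 + 480*sqrt(6) ≈ 3514.8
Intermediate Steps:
y(W) = 1/W
g(U, s) = 25 + 5*sqrt(5 + U)
-61 + 96*g(1, y(-2)) = -61 + 96*(25 + 5*sqrt(5 + 1)) = -61 + 96*(25 + 5*sqrt(6)) = -61 + (2400 + 480*sqrt(6)) = 2339 + 480*sqrt(6)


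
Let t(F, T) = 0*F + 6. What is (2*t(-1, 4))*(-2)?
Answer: -24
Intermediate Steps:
t(F, T) = 6 (t(F, T) = 0 + 6 = 6)
(2*t(-1, 4))*(-2) = (2*6)*(-2) = 12*(-2) = -24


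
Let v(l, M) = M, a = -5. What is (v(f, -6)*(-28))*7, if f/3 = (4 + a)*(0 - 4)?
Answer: 1176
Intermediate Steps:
f = 12 (f = 3*((4 - 5)*(0 - 4)) = 3*(-1*(-4)) = 3*4 = 12)
(v(f, -6)*(-28))*7 = -6*(-28)*7 = 168*7 = 1176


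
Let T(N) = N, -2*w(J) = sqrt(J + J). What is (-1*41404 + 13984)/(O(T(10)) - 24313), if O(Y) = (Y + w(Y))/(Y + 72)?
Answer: 4482615896640/3974664246331 - 2248440*sqrt(5)/3974664246331 ≈ 1.1278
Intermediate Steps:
w(J) = -sqrt(2)*sqrt(J)/2 (w(J) = -sqrt(J + J)/2 = -sqrt(2)*sqrt(J)/2)
O(Y) = (Y - sqrt(2)*sqrt(Y)/2)/(72 + Y) (O(Y) = (Y - sqrt(2)*sqrt(Y)/2)/(Y + 72) = (Y - sqrt(2)*sqrt(Y)/2)/(72 + Y))
(-1*41404 + 13984)/(O(T(10)) - 24313) = (-1*41404 + 13984)/((10 - sqrt(2)*sqrt(10)/2)/(72 + 10) - 24313) = (-41404 + 13984)/((10 - sqrt(5))/82 - 24313) = -27420/((10 - sqrt(5))/82 - 24313) = -27420/((5/41 - sqrt(5)/82) - 24313) = -27420/(-996828/41 - sqrt(5)/82)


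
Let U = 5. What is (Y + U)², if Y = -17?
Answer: 144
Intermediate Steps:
(Y + U)² = (-17 + 5)² = (-12)² = 144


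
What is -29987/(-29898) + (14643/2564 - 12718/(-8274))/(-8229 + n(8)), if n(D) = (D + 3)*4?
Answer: 433531226010049/432626494594140 ≈ 1.0021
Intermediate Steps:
n(D) = 12 + 4*D (n(D) = (3 + D)*4 = 12 + 4*D)
-29987/(-29898) + (14643/2564 - 12718/(-8274))/(-8229 + n(8)) = -29987/(-29898) + (14643/2564 - 12718/(-8274))/(-8229 + (12 + 4*8)) = -29987*(-1/29898) + (14643*(1/2564) - 12718*(-1/8274))/(-8229 + (12 + 32)) = 29987/29898 + (14643/2564 + 6359/4137)/(-8229 + 44) = 29987/29898 + (76882567/10607268)/(-8185) = 29987/29898 + (76882567/10607268)*(-1/8185) = 29987/29898 - 76882567/86820488580 = 433531226010049/432626494594140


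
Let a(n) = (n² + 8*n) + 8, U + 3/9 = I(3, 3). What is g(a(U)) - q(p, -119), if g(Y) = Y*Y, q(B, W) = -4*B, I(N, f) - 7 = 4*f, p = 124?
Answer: 20760880/81 ≈ 2.5631e+5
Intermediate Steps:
I(N, f) = 7 + 4*f
U = 56/3 (U = -⅓ + (7 + 4*3) = -⅓ + (7 + 12) = -⅓ + 19 = 56/3 ≈ 18.667)
a(n) = 8 + n² + 8*n
g(Y) = Y²
g(a(U)) - q(p, -119) = (8 + (56/3)² + 8*(56/3))² - (-4)*124 = (8 + 3136/9 + 448/3)² - 1*(-496) = (4552/9)² + 496 = 20720704/81 + 496 = 20760880/81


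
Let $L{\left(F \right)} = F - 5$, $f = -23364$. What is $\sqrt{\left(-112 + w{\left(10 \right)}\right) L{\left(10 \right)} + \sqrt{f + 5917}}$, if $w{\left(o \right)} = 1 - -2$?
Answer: $\sqrt{-545 + i \sqrt{17447}} \approx 2.8087 + 23.514 i$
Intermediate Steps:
$w{\left(o \right)} = 3$ ($w{\left(o \right)} = 1 + 2 = 3$)
$L{\left(F \right)} = -5 + F$
$\sqrt{\left(-112 + w{\left(10 \right)}\right) L{\left(10 \right)} + \sqrt{f + 5917}} = \sqrt{\left(-112 + 3\right) \left(-5 + 10\right) + \sqrt{-23364 + 5917}} = \sqrt{\left(-109\right) 5 + \sqrt{-17447}} = \sqrt{-545 + i \sqrt{17447}}$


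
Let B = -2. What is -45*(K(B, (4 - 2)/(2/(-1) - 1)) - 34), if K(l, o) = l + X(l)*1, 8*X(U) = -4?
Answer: 3285/2 ≈ 1642.5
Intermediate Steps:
X(U) = -½ (X(U) = (⅛)*(-4) = -½)
K(l, o) = -½ + l (K(l, o) = l - ½*1 = l - ½ = -½ + l)
-45*(K(B, (4 - 2)/(2/(-1) - 1)) - 34) = -45*((-½ - 2) - 34) = -45*(-5/2 - 34) = -45*(-73/2) = 3285/2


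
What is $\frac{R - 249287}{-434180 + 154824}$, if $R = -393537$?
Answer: $\frac{22958}{9977} \approx 2.3011$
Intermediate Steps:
$\frac{R - 249287}{-434180 + 154824} = \frac{-393537 - 249287}{-434180 + 154824} = - \frac{642824}{-279356} = \left(-642824\right) \left(- \frac{1}{279356}\right) = \frac{22958}{9977}$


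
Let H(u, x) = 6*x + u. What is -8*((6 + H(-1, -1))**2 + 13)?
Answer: -112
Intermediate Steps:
H(u, x) = u + 6*x
-8*((6 + H(-1, -1))**2 + 13) = -8*((6 + (-1 + 6*(-1)))**2 + 13) = -8*((6 + (-1 - 6))**2 + 13) = -8*((6 - 7)**2 + 13) = -8*((-1)**2 + 13) = -8*(1 + 13) = -8*14 = -112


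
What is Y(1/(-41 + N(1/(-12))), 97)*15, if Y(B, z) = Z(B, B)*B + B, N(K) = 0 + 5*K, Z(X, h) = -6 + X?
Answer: 449460/247009 ≈ 1.8196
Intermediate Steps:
N(K) = 5*K
Y(B, z) = B + B*(-6 + B) (Y(B, z) = (-6 + B)*B + B = B*(-6 + B) + B = B + B*(-6 + B))
Y(1/(-41 + N(1/(-12))), 97)*15 = ((-5 + 1/(-41 + 5/(-12)))/(-41 + 5/(-12)))*15 = ((-5 + 1/(-41 + 5*(-1/12)))/(-41 + 5*(-1/12)))*15 = ((-5 + 1/(-41 - 5/12))/(-41 - 5/12))*15 = ((-5 + 1/(-497/12))/(-497/12))*15 = -12*(-5 - 12/497)/497*15 = -12/497*(-2497/497)*15 = (29964/247009)*15 = 449460/247009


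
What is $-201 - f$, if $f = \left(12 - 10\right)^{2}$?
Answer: $-205$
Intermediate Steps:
$f = 4$ ($f = 2^{2} = 4$)
$-201 - f = -201 - 4 = -205$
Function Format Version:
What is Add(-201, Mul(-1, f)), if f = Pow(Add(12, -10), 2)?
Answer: -205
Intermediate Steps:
f = 4 (f = Pow(2, 2) = 4)
Add(-201, Mul(-1, f)) = Add(-201, Mul(-1, 4)) = Add(-201, -4) = -205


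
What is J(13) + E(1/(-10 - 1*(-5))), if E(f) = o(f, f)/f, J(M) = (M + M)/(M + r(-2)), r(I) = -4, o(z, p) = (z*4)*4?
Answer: 170/9 ≈ 18.889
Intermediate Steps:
o(z, p) = 16*z (o(z, p) = (4*z)*4 = 16*z)
J(M) = 2*M/(-4 + M) (J(M) = (M + M)/(M - 4) = (2*M)/(-4 + M) = 2*M/(-4 + M))
E(f) = 16 (E(f) = (16*f)/f = 16)
J(13) + E(1/(-10 - 1*(-5))) = 2*13/(-4 + 13) + 16 = 2*13/9 + 16 = 2*13*(⅑) + 16 = 26/9 + 16 = 170/9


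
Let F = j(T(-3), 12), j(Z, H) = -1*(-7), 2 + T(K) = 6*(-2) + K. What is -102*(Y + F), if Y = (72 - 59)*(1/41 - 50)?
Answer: 2687700/41 ≈ 65554.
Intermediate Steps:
T(K) = -14 + K (T(K) = -2 + (6*(-2) + K) = -2 + (-12 + K) = -14 + K)
j(Z, H) = 7
Y = -26637/41 (Y = 13*(1/41 - 50) = 13*(-2049/41) = -26637/41 ≈ -649.68)
F = 7
-102*(Y + F) = -102*(-26637/41 + 7) = -102*(-26350/41) = 2687700/41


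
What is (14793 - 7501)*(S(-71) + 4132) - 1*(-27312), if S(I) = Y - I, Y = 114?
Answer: 31506876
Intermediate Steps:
S(I) = 114 - I
(14793 - 7501)*(S(-71) + 4132) - 1*(-27312) = (14793 - 7501)*((114 - 1*(-71)) + 4132) - 1*(-27312) = 7292*((114 + 71) + 4132) + 27312 = 7292*(185 + 4132) + 27312 = 7292*4317 + 27312 = 31479564 + 27312 = 31506876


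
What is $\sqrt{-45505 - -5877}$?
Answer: $2 i \sqrt{9907} \approx 199.07 i$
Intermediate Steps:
$\sqrt{-45505 - -5877} = \sqrt{-45505 + \left(5934 - 57\right)} = \sqrt{-45505 + 5877} = \sqrt{-39628} = 2 i \sqrt{9907}$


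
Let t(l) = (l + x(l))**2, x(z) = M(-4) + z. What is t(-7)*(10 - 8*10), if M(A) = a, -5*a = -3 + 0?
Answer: -62846/5 ≈ -12569.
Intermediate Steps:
a = 3/5 (a = -(-3 + 0)/5 = -1/5*(-3) = 3/5 ≈ 0.60000)
M(A) = 3/5
x(z) = 3/5 + z
t(l) = (3/5 + 2*l)**2 (t(l) = (l + (3/5 + l))**2 = (3/5 + 2*l)**2)
t(-7)*(10 - 8*10) = ((3 + 10*(-7))**2/25)*(10 - 8*10) = ((3 - 70)**2/25)*(10 - 80) = ((1/25)*(-67)**2)*(-70) = ((1/25)*4489)*(-70) = (4489/25)*(-70) = -62846/5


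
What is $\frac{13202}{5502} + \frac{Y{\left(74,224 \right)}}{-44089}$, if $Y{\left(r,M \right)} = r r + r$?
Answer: $\frac{39394777}{17326977} \approx 2.2736$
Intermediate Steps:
$Y{\left(r,M \right)} = r + r^{2}$ ($Y{\left(r,M \right)} = r^{2} + r = r + r^{2}$)
$\frac{13202}{5502} + \frac{Y{\left(74,224 \right)}}{-44089} = \frac{13202}{5502} + \frac{74 \left(1 + 74\right)}{-44089} = 13202 \cdot \frac{1}{5502} + 74 \cdot 75 \left(- \frac{1}{44089}\right) = \frac{943}{393} + 5550 \left(- \frac{1}{44089}\right) = \frac{943}{393} - \frac{5550}{44089} = \frac{39394777}{17326977}$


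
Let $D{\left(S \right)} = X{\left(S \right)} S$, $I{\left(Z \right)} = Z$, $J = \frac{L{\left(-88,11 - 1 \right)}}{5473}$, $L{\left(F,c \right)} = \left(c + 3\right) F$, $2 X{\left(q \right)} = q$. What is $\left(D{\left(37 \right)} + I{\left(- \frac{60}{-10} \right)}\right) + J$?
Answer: $\frac{581225}{842} \approx 690.29$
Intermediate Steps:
$X{\left(q \right)} = \frac{q}{2}$
$L{\left(F,c \right)} = F \left(3 + c\right)$ ($L{\left(F,c \right)} = \left(3 + c\right) F = F \left(3 + c\right)$)
$J = - \frac{88}{421}$ ($J = \frac{\left(-88\right) \left(3 + \left(11 - 1\right)\right)}{5473} = - 88 \left(3 + \left(11 - 1\right)\right) \frac{1}{5473} = - 88 \left(3 + 10\right) \frac{1}{5473} = \left(-88\right) 13 \cdot \frac{1}{5473} = \left(-1144\right) \frac{1}{5473} = - \frac{88}{421} \approx -0.20903$)
$D{\left(S \right)} = \frac{S^{2}}{2}$ ($D{\left(S \right)} = \frac{S}{2} S = \frac{S^{2}}{2}$)
$\left(D{\left(37 \right)} + I{\left(- \frac{60}{-10} \right)}\right) + J = \left(\frac{37^{2}}{2} - \frac{60}{-10}\right) - \frac{88}{421} = \left(\frac{1}{2} \cdot 1369 - -6\right) - \frac{88}{421} = \left(\frac{1369}{2} + 6\right) - \frac{88}{421} = \frac{1381}{2} - \frac{88}{421} = \frac{581225}{842}$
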